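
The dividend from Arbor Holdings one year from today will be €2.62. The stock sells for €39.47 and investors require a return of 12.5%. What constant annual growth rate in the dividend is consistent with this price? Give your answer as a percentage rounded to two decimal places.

5.86%

P = D₁/(r−g) ⇒ g = r − D₁/P = 0.125 − €2.62/€39.47 = 0.058620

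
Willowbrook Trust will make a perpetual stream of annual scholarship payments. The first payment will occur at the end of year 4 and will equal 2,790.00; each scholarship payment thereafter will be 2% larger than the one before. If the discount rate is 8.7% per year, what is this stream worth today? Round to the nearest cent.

Value at end of year 3: C₁ / (r − g) = 2,790.00 / (0.087 − 0.02) = 41,641.7910
Discount to today: PV = 41,641.7910 / (1 + 0.087)^3 = 41,641.7910 / 1.284366 = 32,422.07

32422.07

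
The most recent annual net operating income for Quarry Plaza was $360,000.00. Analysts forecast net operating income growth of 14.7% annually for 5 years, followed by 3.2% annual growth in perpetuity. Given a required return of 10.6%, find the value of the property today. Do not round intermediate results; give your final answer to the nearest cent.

D_1 = 412920.00000
D_2 = 473619.24000
D_3 = 543241.26828
D_4 = 623097.73472
D_5 = 714693.10172
Terminal value at year 5: TV = D_5×(1+g_2)/(r−g_2) = 737563.28098/0.074 = 9967071.36454
P_0 = D_1/(1+r)^1 + D_2/(1+r)^2 + D_3/(1+r)^3 + D_4/(1+r)^4 + D_5/(1+r)^5 + TV/(1+r)^5
    = 373345.38879 + 387185.49814 + 401538.66760 + 416423.91658 + 431860.96954 + 6022709.73742 = 8033064.17807

$8033064.18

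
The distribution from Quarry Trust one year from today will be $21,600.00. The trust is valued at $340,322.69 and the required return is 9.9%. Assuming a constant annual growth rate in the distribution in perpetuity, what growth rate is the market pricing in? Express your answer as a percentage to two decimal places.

3.55%

P = D₁/(r−g) ⇒ g = r − D₁/P = 0.099 − $21,600.00/$340,322.69 = 0.035531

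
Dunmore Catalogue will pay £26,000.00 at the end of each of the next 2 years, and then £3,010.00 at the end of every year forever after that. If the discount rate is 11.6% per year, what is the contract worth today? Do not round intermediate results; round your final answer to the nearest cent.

PV of 2-year annuity: £26,000.00 × [1 − (1+0.116)^−2] / 0.116 = 44173.37907
Perpetuity value at year 2: £3,010.00 / 0.116 = 25948.27586
PV of perpetuity: 25948.27586 / (1+0.116)^2 = 20834.35775
Total PV = 44173.37907 + 20834.35775 = 65007.73681

£65007.74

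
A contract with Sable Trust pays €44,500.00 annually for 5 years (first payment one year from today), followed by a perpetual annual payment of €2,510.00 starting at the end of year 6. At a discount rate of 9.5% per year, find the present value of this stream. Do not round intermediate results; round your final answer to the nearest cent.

PV of 5-year annuity: €44,500.00 × [1 − (1+0.095)^−5] / 0.095 = 170867.04100
Perpetuity value at year 5: €2,510.00 / 0.095 = 26421.05263
PV of perpetuity: 26421.05263 / (1+0.095)^5 = 16783.38358
Total PV = 170867.04100 + 16783.38358 = 187650.42458

€187650.42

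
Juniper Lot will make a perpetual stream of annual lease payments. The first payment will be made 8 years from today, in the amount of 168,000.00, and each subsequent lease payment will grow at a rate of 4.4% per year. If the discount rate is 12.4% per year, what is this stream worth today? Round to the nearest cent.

926520.68

Value at end of year 7: C₁ / (r − g) = 168,000.00 / (0.124 − 0.044) = 2,100,000.0000
Discount to today: PV = 2,100,000.0000 / (1 + 0.124)^7 = 2,100,000.0000 / 2.266544 = 926,520.68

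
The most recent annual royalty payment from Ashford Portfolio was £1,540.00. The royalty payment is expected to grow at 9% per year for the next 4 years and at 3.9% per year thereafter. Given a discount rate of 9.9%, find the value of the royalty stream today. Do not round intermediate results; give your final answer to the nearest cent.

D_1 = 1678.60000
D_2 = 1829.67400
D_3 = 1994.34466
D_4 = 2173.83568
Terminal value at year 4: TV = D_4×(1+g_2)/(r−g_2) = 2258.61527/0.06 = 37643.58785
P_0 = D_1/(1+r)^1 + D_2/(1+r)^2 + D_3/(1+r)^3 + D_4/(1+r)^4 + TV/(1+r)^4
    = 1527.38854 + 1514.88035 + 1502.47460 + 1490.17044 + 25804.78471 = 31839.69862

£31839.70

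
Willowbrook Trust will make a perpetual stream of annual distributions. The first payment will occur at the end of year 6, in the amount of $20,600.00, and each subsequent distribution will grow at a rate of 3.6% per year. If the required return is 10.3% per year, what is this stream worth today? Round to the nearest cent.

$188327.98

Value at end of year 5: C₁ / (r − g) = $20,600.00 / (0.103 − 0.036) = $307,462.6866
Discount to today: PV = $307,462.6866 / (1 + 0.103)^5 = $307,462.6866 / 1.632592 = $188,327.98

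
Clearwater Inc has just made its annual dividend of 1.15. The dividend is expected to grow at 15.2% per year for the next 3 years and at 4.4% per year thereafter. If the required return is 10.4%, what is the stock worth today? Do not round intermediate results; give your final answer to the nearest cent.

26.49

D_1 = 1.32480
D_2 = 1.52617
D_3 = 1.75815
Terminal value at year 3: TV = D_3×(1+g_2)/(r−g_2) = 1.83551/0.06 = 30.59176
P_0 = D_1/(1+r)^1 + D_2/(1+r)^2 + D_3/(1+r)^3 + TV/(1+r)^3
    = 1.20000 + 1.25217 + 1.30662 + 22.73512 = 26.49391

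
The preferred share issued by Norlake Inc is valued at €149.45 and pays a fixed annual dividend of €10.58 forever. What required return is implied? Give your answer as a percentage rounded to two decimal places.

7.08%

P = C/r ⇒ r = C/P = €10.58/€149.45 = 0.070793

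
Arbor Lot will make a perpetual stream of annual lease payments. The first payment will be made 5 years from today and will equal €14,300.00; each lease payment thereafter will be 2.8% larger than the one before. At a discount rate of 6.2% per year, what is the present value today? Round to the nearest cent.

€330642.79

Value at end of year 4: C₁ / (r − g) = €14,300.00 / (0.062 − 0.028) = €420,588.2353
Discount to today: PV = €420,588.2353 / (1 + 0.062)^4 = €420,588.2353 / 1.272032 = €330,642.79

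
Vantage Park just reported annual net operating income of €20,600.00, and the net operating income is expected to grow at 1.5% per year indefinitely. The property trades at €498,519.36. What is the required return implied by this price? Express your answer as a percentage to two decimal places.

D₁ = €20,600.00 × 1.015 = €20,909.0000
P = D₁/(r − g) ⇒ r = D₁/P + g = €20,909.0000/€498,519.36 + 0.015 = 0.041942 + 0.015 = 0.056942

5.69%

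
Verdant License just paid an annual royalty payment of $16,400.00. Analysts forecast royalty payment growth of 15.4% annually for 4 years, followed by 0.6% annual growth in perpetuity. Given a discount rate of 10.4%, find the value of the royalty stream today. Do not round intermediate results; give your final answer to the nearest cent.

$274356.17

D_1 = 18925.60000
D_2 = 21840.14240
D_3 = 25203.52433
D_4 = 29084.86708
Terminal value at year 4: TV = D_4×(1+g_2)/(r−g_2) = 29259.37628/0.098 = 298565.06407
P_0 = D_1/(1+r)^1 + D_2/(1+r)^2 + D_3/(1+r)^3 + D_4/(1+r)^4 + TV/(1+r)^4
    = 17142.75362 + 17919.14645 + 18730.70200 + 19579.01277 + 200984.55971 = 274356.17455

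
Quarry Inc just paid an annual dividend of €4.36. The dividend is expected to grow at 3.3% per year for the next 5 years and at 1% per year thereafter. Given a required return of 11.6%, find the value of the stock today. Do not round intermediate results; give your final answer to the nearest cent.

€45.62

D_1 = 4.50388
D_2 = 4.65251
D_3 = 4.80604
D_4 = 4.96464
D_5 = 5.12847
Terminal value at year 5: TV = D_5×(1+g_2)/(r−g_2) = 5.17976/0.106 = 48.86564
P_0 = D_1/(1+r)^1 + D_2/(1+r)^2 + D_3/(1+r)^3 + D_4/(1+r)^4 + D_5/(1+r)^5 + TV/(1+r)^5
    = 4.03573 + 3.73559 + 3.45776 + 3.20060 + 2.96256 + 28.22816 = 45.62040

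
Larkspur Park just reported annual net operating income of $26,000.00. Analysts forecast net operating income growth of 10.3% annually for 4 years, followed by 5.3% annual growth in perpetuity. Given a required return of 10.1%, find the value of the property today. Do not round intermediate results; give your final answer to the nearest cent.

D_1 = 28678.00000
D_2 = 31631.83400
D_3 = 34889.91290
D_4 = 38483.57393
Terminal value at year 4: TV = D_4×(1+g_2)/(r−g_2) = 40523.20335/0.048 = 844233.40311
P_0 = D_1/(1+r)^1 + D_2/(1+r)^2 + D_3/(1+r)^3 + D_4/(1+r)^4 + TV/(1+r)^4
    = 26047.22979 + 26094.54538 + 26141.94691 + 26189.43455 + 574530.72053 = 679003.87717

$679003.88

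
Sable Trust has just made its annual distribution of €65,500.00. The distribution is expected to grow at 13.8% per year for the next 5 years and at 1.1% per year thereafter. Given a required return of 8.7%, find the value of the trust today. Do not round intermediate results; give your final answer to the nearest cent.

D_1 = 74539.00000
D_2 = 84825.38200
D_3 = 96531.28472
D_4 = 109852.60201
D_5 = 125012.26108
Terminal value at year 5: TV = D_5×(1+g_2)/(r−g_2) = 126387.39596/0.076 = 1662992.05205
P_0 = D_1/(1+r)^1 + D_2/(1+r)^2 + D_3/(1+r)^3 + D_4/(1+r)^4 + D_5/(1+r)^5 + TV/(1+r)^5
    = 68573.13707 + 71790.45997 + 75158.73362 + 78685.04035 + 82376.79478 + 1095828.15157 = 1472412.31737

€1472412.32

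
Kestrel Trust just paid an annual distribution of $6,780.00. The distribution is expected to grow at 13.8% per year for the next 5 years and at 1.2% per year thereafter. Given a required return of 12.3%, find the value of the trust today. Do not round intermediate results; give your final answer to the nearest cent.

$101336.95

D_1 = 7715.64000
D_2 = 8780.39832
D_3 = 9992.09329
D_4 = 11371.00216
D_5 = 12940.20046
Terminal value at year 5: TV = D_5×(1+g_2)/(r−g_2) = 13095.48287/0.111 = 117977.32312
P_0 = D_1/(1+r)^1 + D_2/(1+r)^2 + D_3/(1+r)^3 + D_4/(1+r)^4 + D_5/(1+r)^5 + TV/(1+r)^5
    = 6870.56100 + 6962.33163 + 7055.32804 + 7149.56662 + 7245.06394 + 66054.09650 = 101336.94772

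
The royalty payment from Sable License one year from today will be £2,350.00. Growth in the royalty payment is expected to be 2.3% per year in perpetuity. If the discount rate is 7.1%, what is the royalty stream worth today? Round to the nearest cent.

Growing perpetuity: P = D₁ / (r − g) = £2,350.0000 / (0.071 − 0.023) = £48,958.33

£48958.33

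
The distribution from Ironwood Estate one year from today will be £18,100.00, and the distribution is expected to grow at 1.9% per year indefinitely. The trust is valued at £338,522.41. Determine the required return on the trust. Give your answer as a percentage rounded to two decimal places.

P = D₁/(r − g) ⇒ r = D₁/P + g = £18,100.0000/£338,522.41 + 0.019 = 0.053468 + 0.019 = 0.072468

7.25%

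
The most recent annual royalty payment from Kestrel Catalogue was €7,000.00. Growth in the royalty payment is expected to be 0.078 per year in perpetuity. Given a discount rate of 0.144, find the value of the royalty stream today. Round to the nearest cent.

€114333.33

D₁ = D₀ × (1 + g) = €7,000.00 × 1.078 = €7,546.0000
Growing perpetuity: P = D₁ / (r − g) = €7,546.0000 / (0.144 − 0.078) = €114,333.33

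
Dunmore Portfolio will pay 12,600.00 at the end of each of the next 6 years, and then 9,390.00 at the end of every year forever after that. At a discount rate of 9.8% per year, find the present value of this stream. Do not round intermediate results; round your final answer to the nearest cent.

109879.04

PV of 6-year annuity: 12,600.00 × [1 − (1+0.098)^−6] / 0.098 = 55199.41652
Perpetuity value at year 6: 9,390.00 / 0.098 = 95816.32653
PV of perpetuity: 95816.32653 / (1+0.098)^6 = 54679.61851
Total PV = 55199.41652 + 54679.61851 = 109879.03502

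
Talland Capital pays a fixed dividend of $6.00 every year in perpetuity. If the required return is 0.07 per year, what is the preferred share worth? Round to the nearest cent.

Level perpetuity: PV = C / r = $6.00 / 0.07 = $85.71

$85.71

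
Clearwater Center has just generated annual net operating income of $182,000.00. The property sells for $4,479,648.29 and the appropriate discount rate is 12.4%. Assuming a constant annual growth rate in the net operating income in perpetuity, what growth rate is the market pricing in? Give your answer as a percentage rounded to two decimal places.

P = D₀(1+g)/(r−g) ⇒ P(r−g) = D₀(1+g) ⇒ g(P+D₀) = P·r − D₀
g = (P·r − D₀)/(P + D₀) = ($4,479,648.29×0.124 − $182,000.00) / ($4,479,648.29 + $182,000.00) = 0.080117

8.01%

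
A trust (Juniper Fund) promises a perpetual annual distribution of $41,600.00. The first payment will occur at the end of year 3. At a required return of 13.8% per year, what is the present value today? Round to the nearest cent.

$232771.45

Value at end of year 2: C / r = $41,600.00 / 0.138 = $301,449.2754
Discount to today: PV = $301,449.2754 / (1 + 0.138)^2 = $301,449.2754 / 1.295044 = $232,771.45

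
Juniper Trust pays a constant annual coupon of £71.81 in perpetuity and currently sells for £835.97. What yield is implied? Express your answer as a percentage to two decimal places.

8.59%

P = C/r ⇒ r = C/P = £71.81/£835.97 = 0.085900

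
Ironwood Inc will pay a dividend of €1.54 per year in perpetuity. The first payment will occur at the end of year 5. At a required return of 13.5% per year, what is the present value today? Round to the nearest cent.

Value at end of year 4: C / r = €1.54 / 0.135 = €11.4074
Discount to today: PV = €11.4074 / (1 + 0.135)^4 = €11.4074 / 1.659524 = €6.87

€6.87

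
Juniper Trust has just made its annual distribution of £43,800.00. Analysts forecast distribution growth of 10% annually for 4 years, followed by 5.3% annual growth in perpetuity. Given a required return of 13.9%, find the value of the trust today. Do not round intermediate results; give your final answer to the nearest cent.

D_1 = 48180.00000
D_2 = 52998.00000
D_3 = 58297.80000
D_4 = 64127.58000
Terminal value at year 4: TV = D_4×(1+g_2)/(r−g_2) = 67526.34174/0.086 = 785190.02023
P_0 = D_1/(1+r)^1 + D_2/(1+r)^2 + D_3/(1+r)^3 + D_4/(1+r)^4 + TV/(1+r)^4
    = 42300.26339 + 40851.87860 + 39453.08732 + 38102.19145 + 466530.32084 = 627237.74160

£627237.74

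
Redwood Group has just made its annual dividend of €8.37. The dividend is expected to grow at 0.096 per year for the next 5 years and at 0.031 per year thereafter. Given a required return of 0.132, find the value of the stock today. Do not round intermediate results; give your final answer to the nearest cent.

€110.71

D_1 = 9.17352
D_2 = 10.05418
D_3 = 11.01938
D_4 = 12.07724
D_5 = 13.23665
Terminal value at year 5: TV = D_5×(1+g_2)/(r−g_2) = 13.64699/0.101 = 135.11872
P_0 = D_1/(1+r)^1 + D_2/(1+r)^2 + D_3/(1+r)^3 + D_4/(1+r)^4 + D_5/(1+r)^5 + TV/(1+r)^5
    = 8.10382 + 7.84610 + 7.59658 + 7.35499 + 7.12108 + 72.69146 = 110.71402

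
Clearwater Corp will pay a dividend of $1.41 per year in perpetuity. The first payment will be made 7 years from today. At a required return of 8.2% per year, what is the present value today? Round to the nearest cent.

$10.72

Value at end of year 6: C / r = $1.41 / 0.082 = $17.1951
Discount to today: PV = $17.1951 / (1 + 0.082)^6 = $17.1951 / 1.604588 = $10.72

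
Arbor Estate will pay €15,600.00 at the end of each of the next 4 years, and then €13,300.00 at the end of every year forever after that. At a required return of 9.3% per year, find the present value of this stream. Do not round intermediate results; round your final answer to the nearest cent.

€150413.31

PV of 4-year annuity: €15,600.00 × [1 − (1+0.093)^−4] / 0.093 = 50208.61602
Perpetuity value at year 4: €13,300.00 / 0.093 = 143010.75269
PV of perpetuity: 143010.75269 / (1+0.093)^4 = 100204.68903
Total PV = 50208.61602 + 100204.68903 = 150413.30505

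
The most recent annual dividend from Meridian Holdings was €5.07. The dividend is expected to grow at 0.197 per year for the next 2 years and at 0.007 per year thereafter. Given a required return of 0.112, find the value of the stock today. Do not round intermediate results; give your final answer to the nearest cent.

€67.67

D_1 = 6.06879
D_2 = 7.26434
Terminal value at year 2: TV = D_2×(1+g_2)/(r−g_2) = 7.31519/0.105 = 69.66850
P_0 = D_1/(1+r)^1 + D_2/(1+r)^2 + TV/(1+r)^2
    = 5.45754 + 5.87471 + 56.34130 = 67.67356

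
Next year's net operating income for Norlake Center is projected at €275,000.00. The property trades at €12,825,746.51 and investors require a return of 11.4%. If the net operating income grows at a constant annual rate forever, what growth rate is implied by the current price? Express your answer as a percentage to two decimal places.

P = D₁/(r−g) ⇒ g = r − D₁/P = 0.114 − €275,000.00/€12,825,746.51 = 0.092559

9.26%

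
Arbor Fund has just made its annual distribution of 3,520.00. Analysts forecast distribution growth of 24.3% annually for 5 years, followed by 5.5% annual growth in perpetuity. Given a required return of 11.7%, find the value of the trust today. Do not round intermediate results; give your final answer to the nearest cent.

126740.97

D_1 = 4375.36000
D_2 = 5438.57248
D_3 = 6760.14559
D_4 = 8402.86097
D_5 = 10444.75619
Terminal value at year 5: TV = D_5×(1+g_2)/(r−g_2) = 11019.21778/0.062 = 177729.31900
P_0 = D_1/(1+r)^1 + D_2/(1+r)^2 + D_3/(1+r)^3 + D_4/(1+r)^4 + D_5/(1+r)^5 + TV/(1+r)^5
    = 3917.06356 + 4358.91675 + 4850.61192 + 5397.77137 + 6006.65158 + 102209.95833 = 126740.97352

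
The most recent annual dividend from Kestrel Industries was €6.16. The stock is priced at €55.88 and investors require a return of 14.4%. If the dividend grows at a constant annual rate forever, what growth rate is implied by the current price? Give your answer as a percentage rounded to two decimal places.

3.04%

P = D₀(1+g)/(r−g) ⇒ P(r−g) = D₀(1+g) ⇒ g(P+D₀) = P·r − D₀
g = (P·r − D₀)/(P + D₀) = (€55.88×0.144 − €6.16) / (€55.88 + €6.16) = 0.030411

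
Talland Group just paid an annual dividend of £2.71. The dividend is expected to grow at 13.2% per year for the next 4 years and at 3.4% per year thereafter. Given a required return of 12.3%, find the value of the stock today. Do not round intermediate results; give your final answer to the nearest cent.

D_1 = 3.06772
D_2 = 3.47266
D_3 = 3.93105
D_4 = 4.44995
Terminal value at year 4: TV = D_4×(1+g_2)/(r−g_2) = 4.60125/0.089 = 51.69940
P_0 = D_1/(1+r)^1 + D_2/(1+r)^2 + D_3/(1+r)^3 + D_4/(1+r)^4 + TV/(1+r)^4
    = 2.73172 + 2.75361 + 2.77568 + 2.79792 + 32.50622 = 43.56516

£43.57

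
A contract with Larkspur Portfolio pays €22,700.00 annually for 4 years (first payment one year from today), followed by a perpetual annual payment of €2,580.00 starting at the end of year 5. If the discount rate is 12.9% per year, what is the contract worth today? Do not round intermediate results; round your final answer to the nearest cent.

€79970.92

PV of 4-year annuity: €22,700.00 × [1 − (1+0.129)^−4] / 0.129 = 67661.03143
Perpetuity value at year 4: €2,580.00 / 0.129 = 20000.00000
PV of perpetuity: 20000.00000 / (1+0.129)^4 = 12309.89158
Total PV = 67661.03143 + 12309.89158 = 79970.92301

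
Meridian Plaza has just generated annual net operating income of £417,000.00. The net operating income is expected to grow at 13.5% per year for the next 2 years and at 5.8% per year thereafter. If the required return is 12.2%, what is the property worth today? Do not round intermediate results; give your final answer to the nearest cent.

D_1 = 473295.00000
D_2 = 537189.82500
Terminal value at year 2: TV = D_2×(1+g_2)/(r−g_2) = 568346.83485/0.064 = 8880419.29453
P_0 = D_1/(1+r)^1 + D_2/(1+r)^2 + TV/(1+r)^2
    = 421831.55080 + 426719.08214 + 7054199.82662 = 7902750.45956

£7902750.46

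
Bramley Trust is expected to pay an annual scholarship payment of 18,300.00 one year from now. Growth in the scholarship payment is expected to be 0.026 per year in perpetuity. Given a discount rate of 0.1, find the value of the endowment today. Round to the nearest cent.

Growing perpetuity: P = D₁ / (r − g) = 18,300.0000 / (0.1 − 0.026) = 247,297.30

247297.30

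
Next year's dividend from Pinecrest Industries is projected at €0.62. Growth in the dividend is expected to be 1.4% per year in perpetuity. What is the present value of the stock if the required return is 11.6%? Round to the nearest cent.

Growing perpetuity: P = D₁ / (r − g) = €0.6200 / (0.116 − 0.014) = €6.08

€6.08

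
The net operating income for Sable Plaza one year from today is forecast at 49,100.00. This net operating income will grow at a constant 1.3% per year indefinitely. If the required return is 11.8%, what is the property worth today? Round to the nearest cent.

467619.05

Growing perpetuity: P = D₁ / (r − g) = 49,100.0000 / (0.118 − 0.013) = 467,619.05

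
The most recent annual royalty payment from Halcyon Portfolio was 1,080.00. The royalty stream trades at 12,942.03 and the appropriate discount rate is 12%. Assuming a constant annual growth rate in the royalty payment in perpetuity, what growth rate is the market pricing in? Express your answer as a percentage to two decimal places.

3.37%

P = D₀(1+g)/(r−g) ⇒ P(r−g) = D₀(1+g) ⇒ g(P+D₀) = P·r − D₀
g = (P·r − D₀)/(P + D₀) = (12,942.03×0.12 − 1,080.00) / (12,942.03 + 1,080.00) = 0.033736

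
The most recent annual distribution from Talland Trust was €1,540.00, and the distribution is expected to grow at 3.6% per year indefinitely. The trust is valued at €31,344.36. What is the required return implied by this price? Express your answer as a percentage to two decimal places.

D₁ = €1,540.00 × 1.036 = €1,595.4400
P = D₁/(r − g) ⇒ r = D₁/P + g = €1,595.4400/€31,344.36 + 0.036 = 0.050900 + 0.036 = 0.086900

8.69%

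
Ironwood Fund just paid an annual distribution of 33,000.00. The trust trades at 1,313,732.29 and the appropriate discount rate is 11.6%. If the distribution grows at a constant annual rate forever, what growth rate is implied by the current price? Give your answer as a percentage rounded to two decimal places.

8.87%

P = D₀(1+g)/(r−g) ⇒ P(r−g) = D₀(1+g) ⇒ g(P+D₀) = P·r − D₀
g = (P·r − D₀)/(P + D₀) = (1,313,732.29×0.116 − 33,000.00) / (1,313,732.29 + 33,000.00) = 0.088654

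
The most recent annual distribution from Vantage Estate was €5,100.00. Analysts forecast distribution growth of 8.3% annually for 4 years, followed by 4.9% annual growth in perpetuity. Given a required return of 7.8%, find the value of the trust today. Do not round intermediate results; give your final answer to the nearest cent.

D_1 = 5523.30000
D_2 = 5981.73390
D_3 = 6478.21781
D_4 = 7015.90989
Terminal value at year 4: TV = D_4×(1+g_2)/(r−g_2) = 7359.68948/0.029 = 253782.39576
P_0 = D_1/(1+r)^1 + D_2/(1+r)^2 + D_3/(1+r)^3 + D_4/(1+r)^4 + TV/(1+r)^4
    = 5123.65492 + 5147.41955 + 5171.29441 + 5195.28000 + 187925.81808 = 208563.46696

€208563.47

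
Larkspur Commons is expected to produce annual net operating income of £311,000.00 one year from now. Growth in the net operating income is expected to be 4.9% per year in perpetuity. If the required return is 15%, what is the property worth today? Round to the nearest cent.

£3079207.92

Growing perpetuity: P = D₁ / (r − g) = £311,000.0000 / (0.15 − 0.049) = £3,079,207.92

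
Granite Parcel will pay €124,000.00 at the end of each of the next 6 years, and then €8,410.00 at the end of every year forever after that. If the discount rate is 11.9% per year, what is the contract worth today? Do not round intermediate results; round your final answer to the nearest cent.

€547258.85

PV of 6-year annuity: €124,000.00 × [1 − (1+0.119)^−6] / 0.119 = 511261.67174
Perpetuity value at year 6: €8,410.00 / 0.119 = 70672.26891
PV of perpetuity: 70672.26891 / (1+0.119)^6 = 35997.18295
Total PV = 511261.67174 + 35997.18295 = 547258.85468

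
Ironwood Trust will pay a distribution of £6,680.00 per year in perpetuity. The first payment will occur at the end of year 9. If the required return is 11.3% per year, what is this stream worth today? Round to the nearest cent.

£25103.64

Value at end of year 8: C / r = £6,680.00 / 0.113 = £59,115.0442
Discount to today: PV = £59,115.0442 / (1 + 0.113)^8 = £59,115.0442 / 2.354840 = £25,103.64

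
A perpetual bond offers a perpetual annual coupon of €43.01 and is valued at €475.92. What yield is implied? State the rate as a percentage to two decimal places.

P = C/r ⇒ r = C/P = €43.01/€475.92 = 0.090372

9.04%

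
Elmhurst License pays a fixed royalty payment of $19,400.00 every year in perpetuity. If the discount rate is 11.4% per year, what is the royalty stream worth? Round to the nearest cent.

Level perpetuity: PV = C / r = $19,400.00 / 0.114 = $170,175.44

$170175.44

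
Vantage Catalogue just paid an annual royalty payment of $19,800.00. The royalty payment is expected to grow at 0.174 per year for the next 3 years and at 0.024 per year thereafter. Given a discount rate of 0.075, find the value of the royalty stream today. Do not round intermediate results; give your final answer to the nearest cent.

D_1 = 23245.20000
D_2 = 27289.86480
D_3 = 32038.30128
Terminal value at year 3: TV = D_3×(1+g_2)/(r−g_2) = 32807.22051/0.051 = 643278.83345
P_0 = D_1/(1+r)^1 + D_2/(1+r)^2 + D_3/(1+r)^3 + TV/(1+r)^3
    = 21623.44186 + 23614.80999 + 25789.56924 + 517814.09613 = 588841.91722

$588841.92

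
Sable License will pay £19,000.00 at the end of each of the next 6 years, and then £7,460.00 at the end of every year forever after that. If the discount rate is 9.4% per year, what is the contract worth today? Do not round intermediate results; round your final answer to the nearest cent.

PV of 6-year annuity: £19,000.00 × [1 − (1+0.094)^−6] / 0.094 = 84225.48497
Perpetuity value at year 6: £7,460.00 / 0.094 = 79361.70213
PV of perpetuity: 79361.70213 / (1+0.094)^6 = 46292.11698
Total PV = 84225.48497 + 46292.11698 = 130517.60194

£130517.60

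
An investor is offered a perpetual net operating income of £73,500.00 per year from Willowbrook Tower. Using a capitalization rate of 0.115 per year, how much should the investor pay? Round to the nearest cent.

Level perpetuity: PV = C / r = £73,500.00 / 0.115 = £639,130.43

£639130.43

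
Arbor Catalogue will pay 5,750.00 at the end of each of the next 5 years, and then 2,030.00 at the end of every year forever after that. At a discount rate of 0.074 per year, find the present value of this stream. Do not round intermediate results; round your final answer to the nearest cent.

PV of 5-year annuity: 5,750.00 × [1 − (1+0.074)^−5] / 0.074 = 23325.76851
Perpetuity value at year 5: 2,030.00 / 0.074 = 27432.43243
PV of perpetuity: 27432.43243 / (1+0.074)^5 = 19197.42198
Total PV = 23325.76851 + 19197.42198 = 42523.19049

42523.19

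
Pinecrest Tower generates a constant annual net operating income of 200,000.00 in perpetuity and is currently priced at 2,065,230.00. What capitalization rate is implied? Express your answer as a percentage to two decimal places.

P = C/r ⇒ r = C/P = 200,000.00/2,065,230.00 = 0.096842

9.68%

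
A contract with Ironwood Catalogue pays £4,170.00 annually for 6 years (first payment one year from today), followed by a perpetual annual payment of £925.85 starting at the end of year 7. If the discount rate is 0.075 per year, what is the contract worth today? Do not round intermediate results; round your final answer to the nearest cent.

£27572.21

PV of 6-year annuity: £4,170.00 × [1 − (1+0.075)^−6] / 0.075 = 19573.33957
Perpetuity value at year 6: £925.85 / 0.075 = 12344.66667
PV of perpetuity: 12344.66667 / (1+0.075)^6 = 7998.86896
Total PV = 19573.33957 + 7998.86896 = 27572.20853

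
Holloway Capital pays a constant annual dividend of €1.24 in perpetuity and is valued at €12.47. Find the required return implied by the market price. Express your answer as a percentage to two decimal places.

9.94%

P = C/r ⇒ r = C/P = €1.24/€12.47 = 0.099439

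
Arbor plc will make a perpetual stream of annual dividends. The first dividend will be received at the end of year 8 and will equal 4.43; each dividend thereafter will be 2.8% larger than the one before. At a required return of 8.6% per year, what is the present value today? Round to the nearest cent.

Value at end of year 7: C₁ / (r − g) = 4.43 / (0.086 − 0.028) = 76.3793
Discount to today: PV = 76.3793 / (1 + 0.086)^7 = 76.3793 / 1.781594 = 42.87

42.87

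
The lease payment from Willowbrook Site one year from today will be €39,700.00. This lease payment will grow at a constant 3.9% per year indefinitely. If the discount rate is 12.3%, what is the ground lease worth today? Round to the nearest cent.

Growing perpetuity: P = D₁ / (r − g) = €39,700.0000 / (0.123 − 0.039) = €472,619.05

€472619.05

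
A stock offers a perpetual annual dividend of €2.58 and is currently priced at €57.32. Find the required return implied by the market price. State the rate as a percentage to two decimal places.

P = C/r ⇒ r = C/P = €2.58/€57.32 = 0.045010

4.50%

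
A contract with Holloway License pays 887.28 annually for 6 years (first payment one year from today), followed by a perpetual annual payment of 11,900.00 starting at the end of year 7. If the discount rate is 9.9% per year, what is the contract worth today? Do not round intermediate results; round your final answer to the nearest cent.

72097.87

PV of 6-year annuity: 887.28 × [1 − (1+0.099)^−6] / 0.099 = 3875.68655
Perpetuity value at year 6: 11,900.00 / 0.099 = 120202.02020
PV of perpetuity: 120202.02020 / (1+0.099)^6 = 68222.18304
Total PV = 3875.68655 + 68222.18304 = 72097.86958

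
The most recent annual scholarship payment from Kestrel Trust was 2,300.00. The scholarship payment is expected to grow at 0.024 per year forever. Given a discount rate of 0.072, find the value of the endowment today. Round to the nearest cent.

D₁ = D₀ × (1 + g) = 2,300.00 × 1.024 = 2,355.2000
Growing perpetuity: P = D₁ / (r − g) = 2,355.2000 / (0.072 − 0.024) = 49,066.67

49066.67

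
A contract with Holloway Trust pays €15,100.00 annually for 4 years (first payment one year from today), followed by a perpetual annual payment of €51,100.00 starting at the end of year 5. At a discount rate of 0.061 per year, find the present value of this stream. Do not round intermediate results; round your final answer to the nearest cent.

€713246.23

PV of 4-year annuity: €15,100.00 × [1 − (1+0.061)^−4] / 0.061 = 52203.50541
Perpetuity value at year 4: €51,100.00 / 0.061 = 837704.91803
PV of perpetuity: 837704.91803 / (1+0.061)^4 = 661042.72422
Total PV = 52203.50541 + 661042.72422 = 713246.22963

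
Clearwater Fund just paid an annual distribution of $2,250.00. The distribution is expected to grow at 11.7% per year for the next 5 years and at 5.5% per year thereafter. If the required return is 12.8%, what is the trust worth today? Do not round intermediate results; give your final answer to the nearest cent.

D_1 = 2513.25000
D_2 = 2807.30025
D_3 = 3135.75438
D_4 = 3502.63764
D_5 = 3912.44625
Terminal value at year 5: TV = D_5×(1+g_2)/(r−g_2) = 4127.63079/0.073 = 56542.88752
P_0 = D_1/(1+r)^1 + D_2/(1+r)^2 + D_3/(1+r)^3 + D_4/(1+r)^4 + D_5/(1+r)^5 + TV/(1+r)^5
    = 2228.05851 + 2206.33099 + 2184.81535 + 2163.50953 + 2142.41147 + 30962.24800 = 41887.37386

$41887.37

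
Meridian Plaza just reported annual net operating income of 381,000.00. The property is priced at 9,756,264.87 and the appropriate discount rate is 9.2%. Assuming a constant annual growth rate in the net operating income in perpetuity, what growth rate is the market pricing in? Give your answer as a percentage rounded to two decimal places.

P = D₀(1+g)/(r−g) ⇒ P(r−g) = D₀(1+g) ⇒ g(P+D₀) = P·r − D₀
g = (P·r − D₀)/(P + D₀) = (9,756,264.87×0.092 − 381,000.00) / (9,756,264.87 + 381,000.00) = 0.050958

5.10%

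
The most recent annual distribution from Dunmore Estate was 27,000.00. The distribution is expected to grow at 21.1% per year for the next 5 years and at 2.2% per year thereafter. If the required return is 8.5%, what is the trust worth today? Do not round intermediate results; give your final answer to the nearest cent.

948637.14

D_1 = 32697.00000
D_2 = 39596.06700
D_3 = 47950.83714
D_4 = 58068.46377
D_5 = 70320.90963
Terminal value at year 5: TV = D_5×(1+g_2)/(r−g_2) = 71867.96964/0.063 = 1140761.42287
P_0 = D_1/(1+r)^1 + D_2/(1+r)^2 + D_3/(1+r)^3 + D_4/(1+r)^4 + D_5/(1+r)^5 + TV/(1+r)^5
    = 30135.48387 + 33635.08845 + 37541.09872 + 41900.71019 + 46766.59911 + 758658.16334 = 948637.14368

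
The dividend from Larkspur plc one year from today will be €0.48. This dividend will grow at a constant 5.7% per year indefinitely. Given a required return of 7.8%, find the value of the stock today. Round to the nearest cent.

Growing perpetuity: P = D₁ / (r − g) = €0.4800 / (0.078 − 0.057) = €22.86

€22.86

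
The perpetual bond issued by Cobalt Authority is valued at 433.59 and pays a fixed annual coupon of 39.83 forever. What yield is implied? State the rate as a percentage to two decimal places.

P = C/r ⇒ r = C/P = 39.83/433.59 = 0.091861

9.19%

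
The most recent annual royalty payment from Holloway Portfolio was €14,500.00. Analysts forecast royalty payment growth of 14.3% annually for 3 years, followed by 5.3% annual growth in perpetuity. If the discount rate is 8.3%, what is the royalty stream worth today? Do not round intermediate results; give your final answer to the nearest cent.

€646813.43

D_1 = 16573.50000
D_2 = 18943.51050
D_3 = 21652.43250
Terminal value at year 3: TV = D_3×(1+g_2)/(r−g_2) = 22800.01142/0.03 = 760000.38080
P_0 = D_1/(1+r)^1 + D_2/(1+r)^2 + D_3/(1+r)^3 + TV/(1+r)^3
    = 15303.32410 + 16151.15369 + 17045.95445 + 598313.00113 = 646813.43337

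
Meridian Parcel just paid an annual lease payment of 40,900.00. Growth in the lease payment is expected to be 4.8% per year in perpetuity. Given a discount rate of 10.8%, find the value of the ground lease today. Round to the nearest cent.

D₁ = D₀ × (1 + g) = 40,900.00 × 1.048 = 42,863.2000
Growing perpetuity: P = D₁ / (r − g) = 42,863.2000 / (0.108 − 0.048) = 714,386.67

714386.67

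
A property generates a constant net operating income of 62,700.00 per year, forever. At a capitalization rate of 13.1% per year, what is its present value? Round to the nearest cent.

Level perpetuity: PV = C / r = 62,700.00 / 0.131 = 478,625.95

478625.95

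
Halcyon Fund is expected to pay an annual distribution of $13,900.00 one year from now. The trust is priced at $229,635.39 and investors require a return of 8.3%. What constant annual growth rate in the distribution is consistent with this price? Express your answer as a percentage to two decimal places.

2.25%

P = D₁/(r−g) ⇒ g = r − D₁/P = 0.083 − $13,900.00/$229,635.39 = 0.022469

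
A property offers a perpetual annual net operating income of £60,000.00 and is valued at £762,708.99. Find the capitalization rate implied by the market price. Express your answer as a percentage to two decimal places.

7.87%

P = C/r ⇒ r = C/P = £60,000.00/£762,708.99 = 0.078667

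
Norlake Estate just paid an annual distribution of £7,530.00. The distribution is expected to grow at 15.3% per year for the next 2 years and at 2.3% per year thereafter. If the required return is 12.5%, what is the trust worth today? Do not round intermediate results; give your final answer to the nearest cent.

£94954.45

D_1 = 8682.09000
D_2 = 10010.44977
Terminal value at year 2: TV = D_2×(1+g_2)/(r−g_2) = 10240.69011/0.102 = 100398.92269
P_0 = D_1/(1+r)^1 + D_2/(1+r)^2 + TV/(1+r)^2
    = 7717.41333 + 7909.49118 + 79327.54386 = 94954.44837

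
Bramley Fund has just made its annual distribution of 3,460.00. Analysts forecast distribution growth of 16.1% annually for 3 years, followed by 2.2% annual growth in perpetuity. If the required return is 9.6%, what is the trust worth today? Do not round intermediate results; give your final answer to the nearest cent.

68462.17

D_1 = 4017.06000
D_2 = 4663.80666
D_3 = 5414.67953
Terminal value at year 3: TV = D_3×(1+g_2)/(r−g_2) = 5533.80248/0.074 = 74781.11462
P_0 = D_1/(1+r)^1 + D_2/(1+r)^2 + D_3/(1+r)^3 + TV/(1+r)^3
    = 3665.20073 + 3882.57121 + 4112.83319 + 56801.56108 = 68462.16621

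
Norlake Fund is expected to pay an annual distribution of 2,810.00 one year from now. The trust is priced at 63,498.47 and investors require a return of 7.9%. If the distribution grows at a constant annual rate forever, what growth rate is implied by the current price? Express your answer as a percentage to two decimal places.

P = D₁/(r−g) ⇒ g = r − D₁/P = 0.079 − 2,810.00/63,498.47 = 0.034747

3.47%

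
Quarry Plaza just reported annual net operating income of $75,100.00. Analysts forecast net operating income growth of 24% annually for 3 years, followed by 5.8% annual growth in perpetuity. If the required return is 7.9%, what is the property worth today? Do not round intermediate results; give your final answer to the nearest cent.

$6042052.42

D_1 = 93124.00000
D_2 = 115473.76000
D_3 = 143187.46240
Terminal value at year 3: TV = D_3×(1+g_2)/(r−g_2) = 151492.33522/0.021 = 7213920.72472
P_0 = D_1/(1+r)^1 + D_2/(1+r)^2 + D_3/(1+r)^3 + TV/(1+r)^3
    = 86305.83874 + 99183.72571 + 113983.15095 + 5742579.70028 = 6042052.41567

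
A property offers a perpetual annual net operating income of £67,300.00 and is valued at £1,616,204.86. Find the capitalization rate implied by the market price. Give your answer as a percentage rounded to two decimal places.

P = C/r ⇒ r = C/P = £67,300.00/£1,616,204.86 = 0.041641

4.16%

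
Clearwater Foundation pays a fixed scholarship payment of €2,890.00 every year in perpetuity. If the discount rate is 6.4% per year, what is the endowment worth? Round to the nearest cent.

Level perpetuity: PV = C / r = €2,890.00 / 0.064 = €45,156.25

€45156.25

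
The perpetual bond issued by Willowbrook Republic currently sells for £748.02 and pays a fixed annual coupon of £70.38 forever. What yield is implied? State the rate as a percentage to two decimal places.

P = C/r ⇒ r = C/P = £70.38/£748.02 = 0.094088

9.41%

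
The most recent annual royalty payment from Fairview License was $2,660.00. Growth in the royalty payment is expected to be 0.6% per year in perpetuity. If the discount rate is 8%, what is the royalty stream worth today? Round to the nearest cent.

D₁ = D₀ × (1 + g) = $2,660.00 × 1.006 = $2,675.9600
Growing perpetuity: P = D₁ / (r − g) = $2,675.9600 / (0.08 − 0.006) = $36,161.62

$36161.62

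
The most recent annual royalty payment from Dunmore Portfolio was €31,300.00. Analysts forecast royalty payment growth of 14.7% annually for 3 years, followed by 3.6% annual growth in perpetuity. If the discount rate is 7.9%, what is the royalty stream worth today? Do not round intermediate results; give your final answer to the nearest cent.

€1012101.48

D_1 = 35901.10000
D_2 = 41178.56170
D_3 = 47231.81027
Terminal value at year 3: TV = D_3×(1+g_2)/(r−g_2) = 48932.15544/0.043 = 1137957.10325
P_0 = D_1/(1+r)^1 + D_2/(1+r)^2 + D_3/(1+r)^3 + TV/(1+r)^3
    = 33272.56719 + 35369.44816 + 37598.47733 + 905860.98881 = 1012101.48150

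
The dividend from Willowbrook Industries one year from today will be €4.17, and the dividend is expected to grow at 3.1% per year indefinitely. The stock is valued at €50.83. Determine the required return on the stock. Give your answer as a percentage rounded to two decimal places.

P = D₁/(r − g) ⇒ r = D₁/P + g = €4.1700/€50.83 + 0.031 = 0.082038 + 0.031 = 0.113038

11.30%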